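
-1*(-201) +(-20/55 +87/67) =148826/737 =201.93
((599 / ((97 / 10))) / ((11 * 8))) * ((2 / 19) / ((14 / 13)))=38935 / 567644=0.07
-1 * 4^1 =-4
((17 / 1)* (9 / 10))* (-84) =-6426 / 5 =-1285.20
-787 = -787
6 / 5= 1.20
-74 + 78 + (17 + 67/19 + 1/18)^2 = 50015377/116964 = 427.61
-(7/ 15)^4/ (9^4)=-2401/ 332150625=-0.00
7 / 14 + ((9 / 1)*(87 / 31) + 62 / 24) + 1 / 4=28.59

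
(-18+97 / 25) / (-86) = 353 / 2150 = 0.16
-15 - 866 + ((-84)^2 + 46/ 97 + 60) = 6235.47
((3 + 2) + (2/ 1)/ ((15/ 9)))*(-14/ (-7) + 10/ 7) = 744/ 35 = 21.26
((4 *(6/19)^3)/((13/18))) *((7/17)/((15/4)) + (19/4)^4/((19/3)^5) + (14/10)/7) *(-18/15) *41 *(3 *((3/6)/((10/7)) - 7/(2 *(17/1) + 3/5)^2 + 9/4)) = -2588744344032369/107747920398625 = -24.03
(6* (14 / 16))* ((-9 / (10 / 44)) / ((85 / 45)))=-18711 / 170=-110.06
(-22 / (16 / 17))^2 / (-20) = -34969 / 1280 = -27.32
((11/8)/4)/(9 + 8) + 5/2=1371/544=2.52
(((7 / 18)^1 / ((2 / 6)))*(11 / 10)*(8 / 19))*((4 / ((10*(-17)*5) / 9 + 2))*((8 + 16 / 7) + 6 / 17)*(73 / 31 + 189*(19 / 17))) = -1175653809 / 22128730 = -53.13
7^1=7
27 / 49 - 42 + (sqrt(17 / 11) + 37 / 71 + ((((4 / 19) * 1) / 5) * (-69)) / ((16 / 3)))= -54827593 / 1322020 + sqrt(187) / 11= -40.23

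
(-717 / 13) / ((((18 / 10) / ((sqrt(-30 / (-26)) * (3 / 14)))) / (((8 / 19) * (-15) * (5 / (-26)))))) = -179250 * sqrt(195) / 292201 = -8.57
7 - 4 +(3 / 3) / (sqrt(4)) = 7 / 2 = 3.50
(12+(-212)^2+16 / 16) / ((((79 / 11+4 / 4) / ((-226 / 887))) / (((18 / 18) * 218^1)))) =-12182178118 / 39915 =-305203.01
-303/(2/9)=-2727/2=-1363.50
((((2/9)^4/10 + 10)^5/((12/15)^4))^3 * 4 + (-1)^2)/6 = 9704826131414950.93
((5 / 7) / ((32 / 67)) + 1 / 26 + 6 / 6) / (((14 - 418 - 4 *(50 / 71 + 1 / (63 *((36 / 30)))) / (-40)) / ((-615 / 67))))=8699508945 / 151074970904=0.06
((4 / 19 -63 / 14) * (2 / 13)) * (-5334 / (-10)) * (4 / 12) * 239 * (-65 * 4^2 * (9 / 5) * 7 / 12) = 2909152932 / 95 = 30622662.44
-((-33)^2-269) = -820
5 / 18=0.28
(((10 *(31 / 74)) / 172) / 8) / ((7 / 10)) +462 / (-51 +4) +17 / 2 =-11100575 / 8375024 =-1.33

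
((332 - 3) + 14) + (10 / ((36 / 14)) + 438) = 7064 / 9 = 784.89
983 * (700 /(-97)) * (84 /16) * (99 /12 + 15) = -335964825 /388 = -865888.72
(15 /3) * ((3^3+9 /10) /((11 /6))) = 837 /11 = 76.09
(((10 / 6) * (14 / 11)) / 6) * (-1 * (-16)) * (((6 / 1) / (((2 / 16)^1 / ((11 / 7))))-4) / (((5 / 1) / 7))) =56000 / 99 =565.66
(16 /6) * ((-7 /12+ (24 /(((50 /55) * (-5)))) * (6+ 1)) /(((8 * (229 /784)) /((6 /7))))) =-630728 /17175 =-36.72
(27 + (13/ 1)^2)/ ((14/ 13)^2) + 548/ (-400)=16763/ 100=167.63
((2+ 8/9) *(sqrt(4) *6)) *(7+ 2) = 312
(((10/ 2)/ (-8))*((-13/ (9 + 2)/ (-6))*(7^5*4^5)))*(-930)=21674307200/ 11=1970391563.64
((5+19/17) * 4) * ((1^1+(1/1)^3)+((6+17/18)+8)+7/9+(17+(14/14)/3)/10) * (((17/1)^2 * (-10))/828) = -3095768/1863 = -1661.71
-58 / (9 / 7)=-406 / 9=-45.11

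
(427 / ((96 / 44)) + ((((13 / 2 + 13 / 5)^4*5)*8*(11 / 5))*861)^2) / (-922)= -2530894617415636988414591 / 8643750000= -292800534191252.29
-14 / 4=-7 / 2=-3.50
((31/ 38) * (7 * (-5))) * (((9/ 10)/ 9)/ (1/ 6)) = -651/ 38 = -17.13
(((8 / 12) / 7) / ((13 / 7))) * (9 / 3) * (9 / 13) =18 / 169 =0.11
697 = 697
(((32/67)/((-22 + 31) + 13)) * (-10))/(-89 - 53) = 80/52327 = 0.00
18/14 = 9/7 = 1.29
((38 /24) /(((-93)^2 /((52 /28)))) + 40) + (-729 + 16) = -488945021 /726516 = -673.00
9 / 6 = 3 / 2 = 1.50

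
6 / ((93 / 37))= 74 / 31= 2.39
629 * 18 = 11322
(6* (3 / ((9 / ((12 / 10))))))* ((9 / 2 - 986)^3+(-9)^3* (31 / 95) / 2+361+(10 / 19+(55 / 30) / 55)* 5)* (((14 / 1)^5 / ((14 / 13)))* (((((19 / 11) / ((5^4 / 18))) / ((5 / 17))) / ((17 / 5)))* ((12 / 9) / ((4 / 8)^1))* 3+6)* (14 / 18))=-55248742914489813289328 / 9796875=-5639425114078705.02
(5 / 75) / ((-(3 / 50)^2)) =-500 / 27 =-18.52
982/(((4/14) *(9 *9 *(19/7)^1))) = 24059/1539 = 15.63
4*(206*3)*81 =200232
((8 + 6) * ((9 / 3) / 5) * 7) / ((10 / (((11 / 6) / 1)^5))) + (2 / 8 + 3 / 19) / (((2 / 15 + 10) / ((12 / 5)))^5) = 1485053798263451 / 12194292355200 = 121.78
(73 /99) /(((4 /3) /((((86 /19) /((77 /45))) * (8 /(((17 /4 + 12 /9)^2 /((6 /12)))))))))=13560480 /72241477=0.19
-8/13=-0.62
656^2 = 430336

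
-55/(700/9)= -99/140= -0.71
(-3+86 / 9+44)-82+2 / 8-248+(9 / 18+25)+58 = -7045 / 36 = -195.69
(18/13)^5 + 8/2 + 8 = 17.09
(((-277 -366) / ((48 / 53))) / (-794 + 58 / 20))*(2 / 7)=170395 / 664524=0.26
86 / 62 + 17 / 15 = 1172 / 465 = 2.52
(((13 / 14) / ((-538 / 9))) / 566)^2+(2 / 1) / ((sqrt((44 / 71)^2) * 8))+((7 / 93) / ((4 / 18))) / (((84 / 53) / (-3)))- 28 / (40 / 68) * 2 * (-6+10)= -11807170595324962611 / 30986881291347520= -381.04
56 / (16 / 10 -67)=-280 / 327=-0.86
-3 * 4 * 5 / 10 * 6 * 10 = -360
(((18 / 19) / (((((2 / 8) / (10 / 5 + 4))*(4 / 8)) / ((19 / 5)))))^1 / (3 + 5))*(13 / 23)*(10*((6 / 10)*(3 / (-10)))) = -12636 / 575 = -21.98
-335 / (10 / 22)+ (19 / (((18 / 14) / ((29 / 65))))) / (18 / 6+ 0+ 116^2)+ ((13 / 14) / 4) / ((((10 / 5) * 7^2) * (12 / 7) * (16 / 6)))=-145579959443729 / 197530744320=-737.00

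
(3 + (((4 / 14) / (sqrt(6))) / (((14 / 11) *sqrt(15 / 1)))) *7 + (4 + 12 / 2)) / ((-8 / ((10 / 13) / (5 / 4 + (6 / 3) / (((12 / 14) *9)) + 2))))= -135 / 379-99 *sqrt(10) / 68978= -0.36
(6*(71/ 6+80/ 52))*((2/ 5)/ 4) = 1043/ 130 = 8.02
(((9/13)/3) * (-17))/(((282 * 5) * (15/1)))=-17/91650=-0.00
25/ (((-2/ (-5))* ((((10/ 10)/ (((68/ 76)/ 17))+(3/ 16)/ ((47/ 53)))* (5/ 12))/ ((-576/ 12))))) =-5414400/ 14447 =-374.78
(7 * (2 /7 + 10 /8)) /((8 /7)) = 301 /32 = 9.41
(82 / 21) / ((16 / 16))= 82 / 21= 3.90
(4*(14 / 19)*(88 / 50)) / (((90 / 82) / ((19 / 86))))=50512 / 48375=1.04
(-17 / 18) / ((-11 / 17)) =289 / 198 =1.46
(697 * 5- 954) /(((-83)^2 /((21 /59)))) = 53151 /406451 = 0.13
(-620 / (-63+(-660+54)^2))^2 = 384400 / 134816011929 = 0.00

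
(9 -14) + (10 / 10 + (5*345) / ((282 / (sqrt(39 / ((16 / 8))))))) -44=-48 + 575*sqrt(78) / 188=-20.99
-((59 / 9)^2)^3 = -42180533641 / 531441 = -79370.12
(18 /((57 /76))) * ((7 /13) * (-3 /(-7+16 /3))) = 1512 /65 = 23.26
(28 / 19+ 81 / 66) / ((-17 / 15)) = -16935 / 7106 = -2.38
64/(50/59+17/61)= 230336/4053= 56.83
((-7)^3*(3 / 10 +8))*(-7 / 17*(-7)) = -1394981 / 170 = -8205.77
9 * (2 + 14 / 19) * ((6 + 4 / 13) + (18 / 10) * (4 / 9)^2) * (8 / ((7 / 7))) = 124736 / 95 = 1313.01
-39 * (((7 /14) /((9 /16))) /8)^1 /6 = -13 /18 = -0.72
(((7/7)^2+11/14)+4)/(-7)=-81/98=-0.83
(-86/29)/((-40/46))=989/290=3.41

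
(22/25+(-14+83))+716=19647/25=785.88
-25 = -25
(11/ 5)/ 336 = 11/ 1680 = 0.01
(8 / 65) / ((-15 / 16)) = -128 / 975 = -0.13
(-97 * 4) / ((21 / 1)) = -388 / 21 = -18.48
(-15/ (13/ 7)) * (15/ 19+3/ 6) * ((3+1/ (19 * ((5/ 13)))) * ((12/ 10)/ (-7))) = 131418/ 23465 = 5.60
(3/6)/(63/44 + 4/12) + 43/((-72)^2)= 352163/1207872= 0.29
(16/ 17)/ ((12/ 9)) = 12/ 17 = 0.71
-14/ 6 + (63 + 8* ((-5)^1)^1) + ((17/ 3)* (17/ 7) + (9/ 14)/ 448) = 215945/ 6272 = 34.43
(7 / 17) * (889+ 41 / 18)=112301 / 306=367.00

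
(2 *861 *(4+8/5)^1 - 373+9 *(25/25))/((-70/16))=-53024/25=-2120.96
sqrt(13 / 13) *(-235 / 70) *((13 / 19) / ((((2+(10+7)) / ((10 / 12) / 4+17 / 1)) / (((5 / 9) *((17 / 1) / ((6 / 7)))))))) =-21449155 / 935712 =-22.92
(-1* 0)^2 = 0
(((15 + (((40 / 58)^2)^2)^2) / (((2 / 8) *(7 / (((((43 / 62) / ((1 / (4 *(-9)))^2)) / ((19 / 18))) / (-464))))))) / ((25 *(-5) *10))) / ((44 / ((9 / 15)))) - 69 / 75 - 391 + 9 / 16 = -2574906544408765572156651 / 6579425914435867570000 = -391.36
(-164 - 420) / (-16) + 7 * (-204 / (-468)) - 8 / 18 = 9151 / 234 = 39.11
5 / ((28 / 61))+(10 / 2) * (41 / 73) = 28005 / 2044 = 13.70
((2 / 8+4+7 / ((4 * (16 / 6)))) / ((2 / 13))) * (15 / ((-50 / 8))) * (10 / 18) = -2041 / 48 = -42.52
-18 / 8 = -9 / 4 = -2.25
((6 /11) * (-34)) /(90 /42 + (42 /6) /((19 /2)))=-27132 /4213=-6.44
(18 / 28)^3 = 729 / 2744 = 0.27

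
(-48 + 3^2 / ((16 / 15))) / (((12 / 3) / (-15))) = 9495 / 64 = 148.36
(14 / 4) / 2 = 7 / 4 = 1.75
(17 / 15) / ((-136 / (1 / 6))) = -1 / 720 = -0.00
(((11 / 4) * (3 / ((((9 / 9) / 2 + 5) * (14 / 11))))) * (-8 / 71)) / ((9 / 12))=-0.18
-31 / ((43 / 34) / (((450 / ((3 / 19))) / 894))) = -78.14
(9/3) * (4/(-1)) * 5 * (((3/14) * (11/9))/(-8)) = 55/28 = 1.96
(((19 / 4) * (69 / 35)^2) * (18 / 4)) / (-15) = -271377 / 49000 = -5.54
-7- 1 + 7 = -1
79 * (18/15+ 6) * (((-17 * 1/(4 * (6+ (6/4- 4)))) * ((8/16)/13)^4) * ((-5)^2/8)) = -60435/12795328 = -0.00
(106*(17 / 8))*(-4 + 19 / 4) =2703 / 16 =168.94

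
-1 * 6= -6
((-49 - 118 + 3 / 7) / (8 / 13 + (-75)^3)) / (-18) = -7579 / 345515121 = -0.00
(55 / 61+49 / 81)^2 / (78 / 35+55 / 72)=15515678080 / 20455784469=0.76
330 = 330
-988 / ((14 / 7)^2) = -247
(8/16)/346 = 0.00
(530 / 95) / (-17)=-106 / 323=-0.33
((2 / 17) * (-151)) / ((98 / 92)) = -13892 / 833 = -16.68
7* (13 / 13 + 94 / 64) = 553 / 32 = 17.28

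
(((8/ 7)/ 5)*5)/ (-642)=-4/ 2247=-0.00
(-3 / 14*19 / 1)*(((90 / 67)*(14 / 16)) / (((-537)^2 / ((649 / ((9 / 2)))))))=-61655 / 25760964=-0.00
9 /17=0.53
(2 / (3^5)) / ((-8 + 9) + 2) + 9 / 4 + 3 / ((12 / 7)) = 2918 / 729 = 4.00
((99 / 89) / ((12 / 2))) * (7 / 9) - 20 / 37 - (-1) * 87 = 1711115 / 19758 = 86.60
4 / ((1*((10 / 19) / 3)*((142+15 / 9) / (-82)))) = -28044 / 2155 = -13.01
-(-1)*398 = 398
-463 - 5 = -468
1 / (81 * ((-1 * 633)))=-1 / 51273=-0.00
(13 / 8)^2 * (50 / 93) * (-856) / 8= -452075 / 2976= -151.91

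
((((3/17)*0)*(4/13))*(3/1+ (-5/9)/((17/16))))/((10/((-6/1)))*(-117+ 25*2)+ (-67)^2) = 0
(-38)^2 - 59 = 1385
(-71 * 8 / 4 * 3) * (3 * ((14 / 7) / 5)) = -2556 / 5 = -511.20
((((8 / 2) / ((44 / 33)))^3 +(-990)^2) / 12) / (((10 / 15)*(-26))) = -980127 / 208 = -4712.15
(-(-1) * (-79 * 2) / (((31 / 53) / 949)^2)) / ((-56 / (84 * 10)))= 5995598055330 / 961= 6238915770.37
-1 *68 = -68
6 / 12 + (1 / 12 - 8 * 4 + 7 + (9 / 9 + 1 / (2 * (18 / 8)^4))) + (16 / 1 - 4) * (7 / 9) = -369091 / 26244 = -14.06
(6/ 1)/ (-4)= -3/ 2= -1.50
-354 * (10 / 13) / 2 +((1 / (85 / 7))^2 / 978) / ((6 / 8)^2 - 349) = -34863007448846 / 256055986875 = -136.15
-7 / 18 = -0.39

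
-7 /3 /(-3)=7 /9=0.78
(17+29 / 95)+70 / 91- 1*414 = -488968 / 1235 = -395.93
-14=-14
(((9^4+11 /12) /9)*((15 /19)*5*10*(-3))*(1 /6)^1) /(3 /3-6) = 1968575 /684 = 2878.03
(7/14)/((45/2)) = 1/45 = 0.02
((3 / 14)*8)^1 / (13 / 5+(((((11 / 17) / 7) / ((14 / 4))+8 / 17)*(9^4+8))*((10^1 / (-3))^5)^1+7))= -48195 / 37771480108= -0.00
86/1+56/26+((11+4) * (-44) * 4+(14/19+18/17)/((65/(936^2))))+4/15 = 21651.12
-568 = -568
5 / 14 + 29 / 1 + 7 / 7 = 425 / 14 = 30.36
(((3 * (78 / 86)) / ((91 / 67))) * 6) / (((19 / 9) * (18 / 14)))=3618 / 817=4.43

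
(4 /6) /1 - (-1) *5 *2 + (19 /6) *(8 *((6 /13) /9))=1400 /117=11.97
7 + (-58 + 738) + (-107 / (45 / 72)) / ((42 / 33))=19337 / 35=552.49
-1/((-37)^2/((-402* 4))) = 1608/1369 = 1.17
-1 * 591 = -591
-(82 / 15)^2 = -6724 / 225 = -29.88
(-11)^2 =121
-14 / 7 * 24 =-48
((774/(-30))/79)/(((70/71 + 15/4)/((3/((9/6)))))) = -73272/531275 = -0.14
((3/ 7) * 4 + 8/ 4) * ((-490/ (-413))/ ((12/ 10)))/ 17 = 0.22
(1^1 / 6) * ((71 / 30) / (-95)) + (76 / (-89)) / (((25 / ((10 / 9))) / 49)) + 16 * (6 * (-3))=-441143759 / 1521900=-289.86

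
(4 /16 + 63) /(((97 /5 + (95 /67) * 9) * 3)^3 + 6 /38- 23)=180720967625 /2566239734247848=0.00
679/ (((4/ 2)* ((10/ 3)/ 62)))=63147/ 10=6314.70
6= 6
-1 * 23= -23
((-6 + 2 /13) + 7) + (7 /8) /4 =571 /416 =1.37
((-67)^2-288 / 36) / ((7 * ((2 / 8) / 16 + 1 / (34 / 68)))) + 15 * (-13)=110699 / 903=122.59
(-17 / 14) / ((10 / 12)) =-51 / 35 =-1.46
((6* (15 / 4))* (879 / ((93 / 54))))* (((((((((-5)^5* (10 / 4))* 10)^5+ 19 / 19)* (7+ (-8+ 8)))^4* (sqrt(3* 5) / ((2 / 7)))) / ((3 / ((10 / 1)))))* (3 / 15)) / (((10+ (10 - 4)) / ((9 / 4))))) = 20122224319417233230205161344816737146739476543594539934233480327102389254922003148976727970875799936377180* sqrt(15) / 31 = 2513969021862994123135302000000000000000000000000000000000000000000000000000000000000000000000000000000000.00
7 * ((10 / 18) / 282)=35 / 2538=0.01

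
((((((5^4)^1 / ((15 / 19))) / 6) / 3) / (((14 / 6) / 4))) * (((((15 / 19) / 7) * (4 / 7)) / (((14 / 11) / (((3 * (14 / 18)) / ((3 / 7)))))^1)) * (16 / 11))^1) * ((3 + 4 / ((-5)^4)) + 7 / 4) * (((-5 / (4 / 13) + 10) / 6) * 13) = -7729150 / 3969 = -1947.38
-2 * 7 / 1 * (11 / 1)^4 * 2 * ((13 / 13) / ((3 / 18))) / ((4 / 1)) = -614922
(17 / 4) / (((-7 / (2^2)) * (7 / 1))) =-17 / 49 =-0.35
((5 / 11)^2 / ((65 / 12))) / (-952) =-15 / 374374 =-0.00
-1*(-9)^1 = 9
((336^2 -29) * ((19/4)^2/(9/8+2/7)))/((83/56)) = 7986017452/6557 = 1217937.69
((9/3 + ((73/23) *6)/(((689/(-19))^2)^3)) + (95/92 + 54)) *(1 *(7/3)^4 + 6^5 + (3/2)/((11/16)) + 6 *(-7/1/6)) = 1985013335889824313771923897/4384810884916127897946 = 452702.15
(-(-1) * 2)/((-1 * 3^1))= -2/3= -0.67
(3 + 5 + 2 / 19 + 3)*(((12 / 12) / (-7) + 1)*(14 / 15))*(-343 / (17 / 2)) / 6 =-59.75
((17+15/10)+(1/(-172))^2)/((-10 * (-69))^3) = 36487/647907350400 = 0.00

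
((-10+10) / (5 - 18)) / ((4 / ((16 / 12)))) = 0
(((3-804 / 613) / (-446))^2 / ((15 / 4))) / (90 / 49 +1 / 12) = 41992020 / 21097190142529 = 0.00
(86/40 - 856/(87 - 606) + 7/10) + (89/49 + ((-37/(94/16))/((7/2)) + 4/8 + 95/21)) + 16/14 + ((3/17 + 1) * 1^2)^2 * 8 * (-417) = -31825214903749/6908585460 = -4606.62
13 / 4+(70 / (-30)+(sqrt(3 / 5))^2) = 91 / 60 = 1.52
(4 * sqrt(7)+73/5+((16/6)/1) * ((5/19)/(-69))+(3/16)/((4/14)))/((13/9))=36 * sqrt(7)/13+9594053/908960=17.88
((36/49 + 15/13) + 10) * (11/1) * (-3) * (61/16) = -15244449/10192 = -1495.73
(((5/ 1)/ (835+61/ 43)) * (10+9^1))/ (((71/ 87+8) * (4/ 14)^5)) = 121900485/ 18015296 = 6.77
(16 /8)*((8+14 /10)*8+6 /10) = 758 /5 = 151.60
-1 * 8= -8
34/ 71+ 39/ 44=4265/ 3124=1.37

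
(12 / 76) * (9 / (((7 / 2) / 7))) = 54 / 19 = 2.84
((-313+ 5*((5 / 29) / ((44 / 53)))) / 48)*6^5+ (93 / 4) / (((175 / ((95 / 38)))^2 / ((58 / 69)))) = -3633797421319 / 71902600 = -50537.78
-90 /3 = -30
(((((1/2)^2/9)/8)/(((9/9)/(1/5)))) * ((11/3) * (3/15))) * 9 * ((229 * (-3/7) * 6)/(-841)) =7557/2354800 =0.00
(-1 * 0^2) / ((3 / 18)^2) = 0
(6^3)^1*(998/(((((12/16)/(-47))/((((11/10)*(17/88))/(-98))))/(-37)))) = -265534866/245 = -1083815.78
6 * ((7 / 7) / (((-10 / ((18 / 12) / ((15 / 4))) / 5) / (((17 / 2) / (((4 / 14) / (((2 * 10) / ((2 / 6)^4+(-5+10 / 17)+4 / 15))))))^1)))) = 172.77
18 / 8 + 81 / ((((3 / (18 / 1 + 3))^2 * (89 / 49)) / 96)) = 74681505 / 356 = 209779.51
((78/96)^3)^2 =4826809/16777216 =0.29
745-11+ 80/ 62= 22794/ 31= 735.29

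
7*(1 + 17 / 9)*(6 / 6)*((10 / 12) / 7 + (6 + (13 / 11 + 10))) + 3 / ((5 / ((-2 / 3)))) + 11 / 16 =350.15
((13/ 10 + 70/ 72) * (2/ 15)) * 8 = 1636/ 675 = 2.42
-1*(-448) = 448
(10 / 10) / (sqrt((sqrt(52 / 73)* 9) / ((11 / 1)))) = 13^(3 / 4)* sqrt(22)* 73^(1 / 4) / 78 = 1.20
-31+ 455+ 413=837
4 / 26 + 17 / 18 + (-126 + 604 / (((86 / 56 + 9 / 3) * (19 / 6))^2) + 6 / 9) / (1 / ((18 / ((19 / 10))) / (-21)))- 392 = -335.68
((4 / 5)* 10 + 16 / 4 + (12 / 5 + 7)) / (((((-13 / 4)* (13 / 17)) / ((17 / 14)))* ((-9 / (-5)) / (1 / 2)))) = -30923 / 10647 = -2.90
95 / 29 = 3.28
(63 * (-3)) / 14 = -27 / 2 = -13.50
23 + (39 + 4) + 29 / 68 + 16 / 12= 13823 / 204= 67.76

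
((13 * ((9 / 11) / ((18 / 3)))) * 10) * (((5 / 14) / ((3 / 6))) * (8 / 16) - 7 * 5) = -94575 / 154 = -614.12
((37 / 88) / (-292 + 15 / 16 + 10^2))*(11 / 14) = -37 / 21399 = -0.00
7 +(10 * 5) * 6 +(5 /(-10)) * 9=605 /2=302.50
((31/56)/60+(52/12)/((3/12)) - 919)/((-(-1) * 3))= -3029569/10080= -300.55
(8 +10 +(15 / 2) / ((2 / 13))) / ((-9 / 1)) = -89 / 12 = -7.42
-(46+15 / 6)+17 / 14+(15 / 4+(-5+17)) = -883 / 28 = -31.54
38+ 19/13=513/13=39.46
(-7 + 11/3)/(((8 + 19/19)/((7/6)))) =-35/81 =-0.43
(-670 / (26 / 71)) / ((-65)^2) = -4757 / 10985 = -0.43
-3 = -3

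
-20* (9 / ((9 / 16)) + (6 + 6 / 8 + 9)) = -635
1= 1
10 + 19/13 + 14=331/13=25.46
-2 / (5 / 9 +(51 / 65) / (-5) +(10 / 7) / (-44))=-5.46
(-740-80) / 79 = -820 / 79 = -10.38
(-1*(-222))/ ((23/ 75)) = 16650/ 23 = 723.91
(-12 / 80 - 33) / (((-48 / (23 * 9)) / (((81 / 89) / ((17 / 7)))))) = 1525797 / 28480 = 53.57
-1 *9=-9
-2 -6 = -8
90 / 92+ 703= 32383 / 46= 703.98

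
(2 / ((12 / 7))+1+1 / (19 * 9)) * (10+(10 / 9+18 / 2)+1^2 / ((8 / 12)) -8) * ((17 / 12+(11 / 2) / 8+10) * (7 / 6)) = 740336345 / 1772928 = 417.58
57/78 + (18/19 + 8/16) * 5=1968/247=7.97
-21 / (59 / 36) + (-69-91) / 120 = -2504 / 177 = -14.15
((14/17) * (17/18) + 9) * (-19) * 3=-1672/3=-557.33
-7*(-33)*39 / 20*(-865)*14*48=-261837576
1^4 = 1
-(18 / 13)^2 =-324 / 169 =-1.92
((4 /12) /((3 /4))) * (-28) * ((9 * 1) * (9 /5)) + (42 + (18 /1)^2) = 822 /5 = 164.40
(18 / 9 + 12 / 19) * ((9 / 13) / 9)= 0.20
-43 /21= -2.05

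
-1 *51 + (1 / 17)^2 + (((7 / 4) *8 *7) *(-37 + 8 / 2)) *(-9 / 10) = 4132127 / 1445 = 2859.60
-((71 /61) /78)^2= -5041 /22638564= -0.00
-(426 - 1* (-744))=-1170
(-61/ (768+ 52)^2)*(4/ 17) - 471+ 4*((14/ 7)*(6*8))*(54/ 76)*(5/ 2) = 11462233541/ 54296300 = 211.11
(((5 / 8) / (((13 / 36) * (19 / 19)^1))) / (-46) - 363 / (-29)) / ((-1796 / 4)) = -432843 / 15573116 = -0.03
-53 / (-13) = 53 / 13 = 4.08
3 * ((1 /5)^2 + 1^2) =78 /25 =3.12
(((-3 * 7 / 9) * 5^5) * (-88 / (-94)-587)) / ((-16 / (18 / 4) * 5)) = -361528125 / 1504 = -240377.74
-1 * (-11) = 11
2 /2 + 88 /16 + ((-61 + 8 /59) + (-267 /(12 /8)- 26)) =-258.36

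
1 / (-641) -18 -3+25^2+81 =439084 / 641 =685.00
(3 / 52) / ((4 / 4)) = 3 / 52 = 0.06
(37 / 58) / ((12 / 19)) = 703 / 696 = 1.01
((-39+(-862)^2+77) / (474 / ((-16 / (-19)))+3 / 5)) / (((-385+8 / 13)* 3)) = -128800880 / 112627383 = -1.14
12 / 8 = 3 / 2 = 1.50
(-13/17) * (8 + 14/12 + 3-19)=533/102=5.23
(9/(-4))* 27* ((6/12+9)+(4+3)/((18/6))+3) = -7209/8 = -901.12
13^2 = 169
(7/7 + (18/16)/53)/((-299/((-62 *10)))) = 67115/31694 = 2.12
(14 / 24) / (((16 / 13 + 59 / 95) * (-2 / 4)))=-8645 / 13722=-0.63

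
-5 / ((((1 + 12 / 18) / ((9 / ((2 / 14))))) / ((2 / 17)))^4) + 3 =-20384517081 / 10440125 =-1952.52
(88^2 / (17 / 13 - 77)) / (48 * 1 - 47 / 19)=-239096 / 106395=-2.25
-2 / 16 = -1 / 8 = -0.12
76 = 76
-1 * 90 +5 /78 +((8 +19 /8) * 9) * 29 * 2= 5325.81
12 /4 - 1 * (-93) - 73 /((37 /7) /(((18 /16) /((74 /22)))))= 91.38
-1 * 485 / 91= -485 / 91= -5.33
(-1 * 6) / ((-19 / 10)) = 60 / 19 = 3.16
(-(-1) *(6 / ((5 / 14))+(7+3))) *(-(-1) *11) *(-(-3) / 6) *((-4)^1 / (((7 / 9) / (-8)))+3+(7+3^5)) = 1517483 / 35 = 43356.66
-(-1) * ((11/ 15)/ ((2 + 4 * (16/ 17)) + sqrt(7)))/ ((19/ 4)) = 10472/ 308655 - 12716 * sqrt(7)/ 2160585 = 0.02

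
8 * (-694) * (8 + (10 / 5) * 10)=-155456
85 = 85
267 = 267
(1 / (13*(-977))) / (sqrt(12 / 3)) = -1 / 25402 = -0.00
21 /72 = 7 /24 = 0.29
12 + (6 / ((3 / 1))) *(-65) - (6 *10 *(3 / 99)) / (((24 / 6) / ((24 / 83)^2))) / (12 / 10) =-8944322 / 75779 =-118.03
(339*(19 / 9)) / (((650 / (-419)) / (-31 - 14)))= 2698779 / 130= 20759.84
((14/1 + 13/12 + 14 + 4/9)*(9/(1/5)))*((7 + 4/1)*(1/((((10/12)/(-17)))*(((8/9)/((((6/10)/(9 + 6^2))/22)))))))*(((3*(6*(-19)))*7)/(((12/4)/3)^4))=194678883/400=486697.21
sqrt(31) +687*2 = sqrt(31) +1374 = 1379.57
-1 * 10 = -10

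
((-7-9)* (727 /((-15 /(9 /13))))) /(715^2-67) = 5816 /5537545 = 0.00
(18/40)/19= 9/380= 0.02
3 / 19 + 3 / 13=96 / 247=0.39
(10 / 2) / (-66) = -5 / 66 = -0.08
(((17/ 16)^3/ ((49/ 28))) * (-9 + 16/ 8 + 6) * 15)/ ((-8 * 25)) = 14739/ 286720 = 0.05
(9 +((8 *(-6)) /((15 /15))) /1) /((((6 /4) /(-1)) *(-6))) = -13 /3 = -4.33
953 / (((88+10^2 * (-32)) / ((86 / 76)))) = -40979 / 118256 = -0.35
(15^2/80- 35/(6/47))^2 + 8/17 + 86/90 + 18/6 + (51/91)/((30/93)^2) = 2187370746289/29702400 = 73642.90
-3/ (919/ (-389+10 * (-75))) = 3417/ 919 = 3.72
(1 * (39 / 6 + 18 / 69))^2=96721 / 2116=45.71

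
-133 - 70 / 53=-7119 / 53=-134.32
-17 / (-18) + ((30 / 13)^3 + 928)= 37222037 / 39546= 941.23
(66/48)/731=11/5848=0.00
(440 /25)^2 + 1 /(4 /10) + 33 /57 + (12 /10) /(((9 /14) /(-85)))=439391 /2850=154.17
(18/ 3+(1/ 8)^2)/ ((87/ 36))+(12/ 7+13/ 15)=247019/ 48720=5.07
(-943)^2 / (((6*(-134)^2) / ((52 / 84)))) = 11560237 / 2262456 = 5.11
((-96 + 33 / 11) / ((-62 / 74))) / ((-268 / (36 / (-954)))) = 111 / 7102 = 0.02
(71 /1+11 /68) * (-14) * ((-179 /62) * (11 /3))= 10546.48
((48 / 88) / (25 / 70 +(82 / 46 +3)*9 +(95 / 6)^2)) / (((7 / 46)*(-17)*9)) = -25392 / 318755525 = -0.00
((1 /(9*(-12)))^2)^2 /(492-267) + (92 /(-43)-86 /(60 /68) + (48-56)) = -141639145136597 /1316273068800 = -107.61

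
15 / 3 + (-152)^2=23109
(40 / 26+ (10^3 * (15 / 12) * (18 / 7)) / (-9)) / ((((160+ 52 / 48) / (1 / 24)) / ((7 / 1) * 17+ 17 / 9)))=-17603840 / 1583127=-11.12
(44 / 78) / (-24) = -11 / 468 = -0.02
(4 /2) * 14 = 28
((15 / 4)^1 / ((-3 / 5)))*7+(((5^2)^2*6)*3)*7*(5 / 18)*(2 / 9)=173425 / 36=4817.36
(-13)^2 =169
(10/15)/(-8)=-1/12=-0.08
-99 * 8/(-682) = 1.16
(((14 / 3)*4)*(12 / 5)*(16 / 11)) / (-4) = -896 / 55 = -16.29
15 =15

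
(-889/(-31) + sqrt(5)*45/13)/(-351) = -889/10881- 5*sqrt(5)/507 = -0.10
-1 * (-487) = 487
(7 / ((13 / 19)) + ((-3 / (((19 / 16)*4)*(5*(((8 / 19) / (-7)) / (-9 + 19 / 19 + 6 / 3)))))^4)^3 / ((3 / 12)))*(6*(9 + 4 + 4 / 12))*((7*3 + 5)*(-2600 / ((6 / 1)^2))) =-169127123843335025011518784 / 17578125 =-9621454156420836978.43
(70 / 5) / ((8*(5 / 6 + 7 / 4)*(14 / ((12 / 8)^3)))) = 81 / 496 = 0.16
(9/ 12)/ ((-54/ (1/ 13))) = -1/ 936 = -0.00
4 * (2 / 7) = 8 / 7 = 1.14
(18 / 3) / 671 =6 / 671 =0.01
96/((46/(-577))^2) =7990296/529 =15104.53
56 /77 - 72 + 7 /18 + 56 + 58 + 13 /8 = 35435 /792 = 44.74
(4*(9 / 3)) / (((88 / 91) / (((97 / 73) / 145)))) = 26481 / 232870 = 0.11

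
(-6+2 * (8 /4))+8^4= 4094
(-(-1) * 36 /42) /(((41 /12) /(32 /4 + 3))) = 792 /287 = 2.76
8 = 8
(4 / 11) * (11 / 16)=1 / 4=0.25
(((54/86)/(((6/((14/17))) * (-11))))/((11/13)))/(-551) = 819/48736501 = 0.00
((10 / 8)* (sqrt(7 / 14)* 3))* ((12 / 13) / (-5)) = -9* sqrt(2) / 26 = -0.49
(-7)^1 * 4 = -28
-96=-96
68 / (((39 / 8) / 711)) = 128928 / 13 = 9917.54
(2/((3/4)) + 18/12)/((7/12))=50/7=7.14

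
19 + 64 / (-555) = 10481 / 555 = 18.88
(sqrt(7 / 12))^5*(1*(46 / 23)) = 49*sqrt(21) / 432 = 0.52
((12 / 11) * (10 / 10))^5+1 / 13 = 3395867 / 2093663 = 1.62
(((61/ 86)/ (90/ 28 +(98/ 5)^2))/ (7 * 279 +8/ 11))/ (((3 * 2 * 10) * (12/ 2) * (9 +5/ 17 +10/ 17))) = 57035/ 216504860520384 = 0.00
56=56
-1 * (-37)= 37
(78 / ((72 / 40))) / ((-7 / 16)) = -2080 / 21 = -99.05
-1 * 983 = -983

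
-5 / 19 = -0.26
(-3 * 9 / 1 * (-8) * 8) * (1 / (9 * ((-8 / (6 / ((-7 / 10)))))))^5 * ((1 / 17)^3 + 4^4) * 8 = 20962150000 / 247718373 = 84.62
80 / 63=1.27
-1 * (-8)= 8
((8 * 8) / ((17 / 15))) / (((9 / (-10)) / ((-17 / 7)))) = 3200 / 21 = 152.38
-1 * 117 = -117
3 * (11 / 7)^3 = 11.64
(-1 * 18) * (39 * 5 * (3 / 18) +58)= -1629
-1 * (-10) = 10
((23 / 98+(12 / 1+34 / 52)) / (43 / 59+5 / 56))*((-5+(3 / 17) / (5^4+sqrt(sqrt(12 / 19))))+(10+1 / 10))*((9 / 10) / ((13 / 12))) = -16348162500000*19^(3 / 4)*sqrt(2)*3^(1 / 4) / 52532990875026700493 - 83702592*19^(1 / 4)*sqrt(2)*3^(3 / 4) / 52532990875026700493+52314120000*sqrt(57) / 52532990875026700493+17533736353228211102736 / 262664954375133502465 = 66.75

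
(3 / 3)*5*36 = 180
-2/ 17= -0.12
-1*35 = -35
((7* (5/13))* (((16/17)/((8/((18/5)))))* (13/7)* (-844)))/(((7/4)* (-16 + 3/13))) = 1579968/24395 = 64.77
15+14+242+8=279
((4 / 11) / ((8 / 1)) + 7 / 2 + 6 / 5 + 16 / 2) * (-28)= -19628 / 55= -356.87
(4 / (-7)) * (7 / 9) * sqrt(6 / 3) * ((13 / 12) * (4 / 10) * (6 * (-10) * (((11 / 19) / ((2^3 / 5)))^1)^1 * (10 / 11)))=650 * sqrt(2) / 171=5.38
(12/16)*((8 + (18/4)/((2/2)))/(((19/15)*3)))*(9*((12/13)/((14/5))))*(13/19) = 50625/10108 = 5.01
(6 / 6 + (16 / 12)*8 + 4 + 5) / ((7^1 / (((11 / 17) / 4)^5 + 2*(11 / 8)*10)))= 413161119767 / 5088767488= 81.19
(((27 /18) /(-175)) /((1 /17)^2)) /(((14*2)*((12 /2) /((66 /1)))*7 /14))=-9537 /4900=-1.95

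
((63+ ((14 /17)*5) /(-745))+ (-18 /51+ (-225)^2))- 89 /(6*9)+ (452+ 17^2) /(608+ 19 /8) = 1781806083563 /35152974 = 50687.21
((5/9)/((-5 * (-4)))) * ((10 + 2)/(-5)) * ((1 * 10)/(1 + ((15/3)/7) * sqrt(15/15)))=-7/18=-0.39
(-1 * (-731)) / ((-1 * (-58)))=731 / 58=12.60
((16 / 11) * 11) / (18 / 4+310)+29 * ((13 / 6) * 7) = 439.88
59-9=50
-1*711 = -711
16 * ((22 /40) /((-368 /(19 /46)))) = -209 /21160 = -0.01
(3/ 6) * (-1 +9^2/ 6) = 25/ 4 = 6.25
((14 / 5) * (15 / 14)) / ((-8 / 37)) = -13.88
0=0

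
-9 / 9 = -1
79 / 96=0.82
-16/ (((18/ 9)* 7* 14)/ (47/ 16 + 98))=-1615/ 196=-8.24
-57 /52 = -1.10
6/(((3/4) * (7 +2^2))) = 8/11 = 0.73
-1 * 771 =-771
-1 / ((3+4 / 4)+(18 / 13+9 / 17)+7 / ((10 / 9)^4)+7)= -0.06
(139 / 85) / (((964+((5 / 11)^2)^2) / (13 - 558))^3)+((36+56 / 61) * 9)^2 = 110397.94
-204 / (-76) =51 / 19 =2.68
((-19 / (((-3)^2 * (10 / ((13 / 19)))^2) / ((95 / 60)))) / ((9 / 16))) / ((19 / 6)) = -338 / 38475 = -0.01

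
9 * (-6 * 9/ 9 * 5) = -270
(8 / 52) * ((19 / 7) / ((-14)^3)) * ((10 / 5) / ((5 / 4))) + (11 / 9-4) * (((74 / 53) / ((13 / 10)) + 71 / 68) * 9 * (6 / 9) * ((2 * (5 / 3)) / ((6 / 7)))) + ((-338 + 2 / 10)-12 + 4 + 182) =-457241893963 / 1518637302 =-301.09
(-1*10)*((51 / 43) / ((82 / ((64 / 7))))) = -16320 / 12341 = -1.32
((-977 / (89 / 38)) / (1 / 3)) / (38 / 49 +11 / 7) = -5457522 / 10235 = -533.22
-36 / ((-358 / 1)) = 18 / 179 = 0.10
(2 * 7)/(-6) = -7/3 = -2.33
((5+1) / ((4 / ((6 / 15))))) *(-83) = -249 / 5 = -49.80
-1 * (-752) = 752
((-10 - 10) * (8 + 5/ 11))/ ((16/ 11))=-465/ 4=-116.25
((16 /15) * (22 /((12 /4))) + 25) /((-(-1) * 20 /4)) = 1477 /225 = 6.56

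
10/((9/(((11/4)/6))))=55/108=0.51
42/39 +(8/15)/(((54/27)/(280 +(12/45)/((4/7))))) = 221914/2925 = 75.87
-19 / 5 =-3.80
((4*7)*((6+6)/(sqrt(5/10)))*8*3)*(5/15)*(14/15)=12544*sqrt(2)/5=3547.98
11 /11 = 1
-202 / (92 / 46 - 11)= 22.44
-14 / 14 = -1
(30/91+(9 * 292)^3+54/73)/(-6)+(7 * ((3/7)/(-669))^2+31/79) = -78945231403960445112/26097630013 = -3024996191.79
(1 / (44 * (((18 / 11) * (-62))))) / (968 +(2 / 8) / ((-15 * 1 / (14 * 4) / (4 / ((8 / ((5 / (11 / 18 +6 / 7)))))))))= -185 / 798100704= -0.00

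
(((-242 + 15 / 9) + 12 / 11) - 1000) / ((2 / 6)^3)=-33459.55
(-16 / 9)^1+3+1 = 20 / 9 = 2.22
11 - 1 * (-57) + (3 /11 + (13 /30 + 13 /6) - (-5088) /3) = 97178 /55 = 1766.87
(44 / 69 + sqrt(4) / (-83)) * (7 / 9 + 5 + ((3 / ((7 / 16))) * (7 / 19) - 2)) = 3788092 / 979317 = 3.87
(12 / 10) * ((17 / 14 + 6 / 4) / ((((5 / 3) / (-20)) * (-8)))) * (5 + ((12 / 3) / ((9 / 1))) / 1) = 133 / 5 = 26.60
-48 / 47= -1.02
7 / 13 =0.54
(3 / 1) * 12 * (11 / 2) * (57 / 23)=11286 / 23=490.70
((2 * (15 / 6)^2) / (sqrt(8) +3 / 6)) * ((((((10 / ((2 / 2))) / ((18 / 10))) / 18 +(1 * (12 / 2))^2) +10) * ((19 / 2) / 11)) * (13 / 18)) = -67925 / 2916 +67925 * sqrt(2) / 729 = 108.48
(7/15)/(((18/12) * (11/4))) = 56/495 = 0.11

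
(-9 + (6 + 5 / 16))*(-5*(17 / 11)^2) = 62135 / 1936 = 32.09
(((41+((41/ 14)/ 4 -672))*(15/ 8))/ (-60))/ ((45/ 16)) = 2353/ 336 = 7.00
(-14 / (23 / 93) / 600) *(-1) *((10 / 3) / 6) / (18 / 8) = 0.02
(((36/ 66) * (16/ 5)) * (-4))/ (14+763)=-128/ 14245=-0.01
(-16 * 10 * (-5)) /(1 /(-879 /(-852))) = 58600 /71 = 825.35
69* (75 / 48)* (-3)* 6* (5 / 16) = -77625 / 128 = -606.45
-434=-434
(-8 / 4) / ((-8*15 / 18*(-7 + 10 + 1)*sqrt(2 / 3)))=3*sqrt(6) / 80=0.09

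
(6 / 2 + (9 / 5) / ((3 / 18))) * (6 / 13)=414 / 65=6.37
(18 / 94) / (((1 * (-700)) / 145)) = -261 / 6580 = -0.04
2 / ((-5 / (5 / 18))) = -1 / 9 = -0.11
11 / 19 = 0.58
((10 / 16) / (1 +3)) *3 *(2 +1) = 45 / 32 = 1.41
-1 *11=-11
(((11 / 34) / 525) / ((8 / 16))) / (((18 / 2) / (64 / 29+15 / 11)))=67 / 137025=0.00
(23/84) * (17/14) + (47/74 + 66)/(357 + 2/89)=717738017/1382593800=0.52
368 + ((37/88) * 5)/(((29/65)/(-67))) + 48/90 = 2022331/38280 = 52.83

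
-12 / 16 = -3 / 4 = -0.75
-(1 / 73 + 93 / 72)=-2287 / 1752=-1.31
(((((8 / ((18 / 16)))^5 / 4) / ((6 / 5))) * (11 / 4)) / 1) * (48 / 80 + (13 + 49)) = 652158.43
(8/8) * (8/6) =4/3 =1.33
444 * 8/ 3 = 1184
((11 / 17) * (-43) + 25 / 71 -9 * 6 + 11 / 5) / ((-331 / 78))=18.68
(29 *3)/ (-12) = -29/ 4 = -7.25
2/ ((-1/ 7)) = -14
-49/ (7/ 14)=-98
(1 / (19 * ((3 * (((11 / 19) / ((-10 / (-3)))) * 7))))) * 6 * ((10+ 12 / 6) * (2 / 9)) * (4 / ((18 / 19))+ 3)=10400 / 6237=1.67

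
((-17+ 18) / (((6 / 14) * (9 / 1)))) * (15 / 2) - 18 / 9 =-1 / 18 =-0.06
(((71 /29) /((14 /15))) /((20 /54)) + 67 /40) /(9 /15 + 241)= 71111 /1961792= 0.04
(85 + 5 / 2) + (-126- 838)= -1753 / 2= -876.50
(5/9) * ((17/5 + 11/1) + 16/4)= 92/9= 10.22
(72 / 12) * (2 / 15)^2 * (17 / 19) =136 / 1425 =0.10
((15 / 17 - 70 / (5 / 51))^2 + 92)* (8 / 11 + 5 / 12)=22196051267 / 38148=581840.50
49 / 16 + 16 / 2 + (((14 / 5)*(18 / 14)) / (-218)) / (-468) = 1254049 / 113360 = 11.06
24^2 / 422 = 1.36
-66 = -66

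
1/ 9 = 0.11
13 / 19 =0.68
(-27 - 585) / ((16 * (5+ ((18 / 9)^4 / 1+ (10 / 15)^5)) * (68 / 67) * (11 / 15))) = -439587 / 180752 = -2.43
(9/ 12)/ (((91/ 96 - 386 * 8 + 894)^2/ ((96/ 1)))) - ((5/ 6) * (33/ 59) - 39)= 201541961471819/ 5230249002502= 38.53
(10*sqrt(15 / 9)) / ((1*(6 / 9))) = 5*sqrt(15) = 19.36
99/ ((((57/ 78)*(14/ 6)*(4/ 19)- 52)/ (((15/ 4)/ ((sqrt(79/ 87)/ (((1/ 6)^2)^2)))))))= -715*sqrt(6873)/ 10182784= -0.01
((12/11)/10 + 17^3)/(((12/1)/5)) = 270221/132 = 2047.13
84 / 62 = 42 / 31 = 1.35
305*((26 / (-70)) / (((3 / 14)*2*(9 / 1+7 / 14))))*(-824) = 1306864 / 57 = 22927.44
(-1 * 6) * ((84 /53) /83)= -504 /4399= -0.11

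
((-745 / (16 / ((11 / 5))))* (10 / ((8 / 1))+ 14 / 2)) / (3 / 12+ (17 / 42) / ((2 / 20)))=-1135827 / 5776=-196.65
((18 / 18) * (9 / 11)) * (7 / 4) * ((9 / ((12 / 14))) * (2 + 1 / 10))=27783 / 880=31.57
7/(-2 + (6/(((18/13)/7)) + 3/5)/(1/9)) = 35/1382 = 0.03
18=18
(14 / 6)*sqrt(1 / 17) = 7*sqrt(17) / 51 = 0.57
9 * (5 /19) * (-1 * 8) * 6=-2160 /19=-113.68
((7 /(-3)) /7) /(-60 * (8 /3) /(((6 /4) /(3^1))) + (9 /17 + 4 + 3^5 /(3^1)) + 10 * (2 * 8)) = 17 /3798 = 0.00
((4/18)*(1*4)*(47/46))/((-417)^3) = -188/15009924591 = -0.00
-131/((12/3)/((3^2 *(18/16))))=-10611/32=-331.59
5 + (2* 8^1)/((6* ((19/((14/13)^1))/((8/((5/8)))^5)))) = 51938.75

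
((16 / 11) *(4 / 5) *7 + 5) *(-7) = -5061 / 55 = -92.02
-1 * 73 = -73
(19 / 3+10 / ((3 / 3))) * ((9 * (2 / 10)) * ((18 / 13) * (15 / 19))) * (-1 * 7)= -55566 / 247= -224.96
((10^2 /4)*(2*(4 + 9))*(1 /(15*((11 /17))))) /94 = 1105 /1551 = 0.71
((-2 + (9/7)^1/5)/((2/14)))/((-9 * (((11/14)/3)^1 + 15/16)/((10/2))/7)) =47824/1209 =39.56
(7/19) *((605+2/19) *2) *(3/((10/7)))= 1690059/1805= 936.32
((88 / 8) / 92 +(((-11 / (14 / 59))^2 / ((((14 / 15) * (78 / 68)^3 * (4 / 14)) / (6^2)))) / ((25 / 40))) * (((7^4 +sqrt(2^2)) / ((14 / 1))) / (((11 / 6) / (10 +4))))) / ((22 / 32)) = 1451856221855764 / 2476019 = 586367157.06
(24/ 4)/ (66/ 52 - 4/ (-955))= 148980/ 31619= 4.71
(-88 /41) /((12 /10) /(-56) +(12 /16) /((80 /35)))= -197120 /28167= -7.00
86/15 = 5.73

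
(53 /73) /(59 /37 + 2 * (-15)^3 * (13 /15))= -1961 /15796543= -0.00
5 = 5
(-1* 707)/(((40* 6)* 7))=-101/240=-0.42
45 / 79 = 0.57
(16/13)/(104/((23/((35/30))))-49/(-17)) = 18768/124397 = 0.15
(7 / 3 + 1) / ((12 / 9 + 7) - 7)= 5 / 2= 2.50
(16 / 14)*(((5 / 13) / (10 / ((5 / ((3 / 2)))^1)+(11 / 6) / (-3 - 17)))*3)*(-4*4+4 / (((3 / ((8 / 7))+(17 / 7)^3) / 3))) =-10241049600 / 1477015813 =-6.93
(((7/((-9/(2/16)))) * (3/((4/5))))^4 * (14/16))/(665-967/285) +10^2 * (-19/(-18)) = 4507957567618025/42706956976128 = 105.56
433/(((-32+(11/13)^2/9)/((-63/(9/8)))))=36881208/48551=759.64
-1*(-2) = 2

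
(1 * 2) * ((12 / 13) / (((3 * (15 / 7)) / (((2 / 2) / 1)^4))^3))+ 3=1187369 / 394875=3.01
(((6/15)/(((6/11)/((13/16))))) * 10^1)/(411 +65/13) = 11/768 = 0.01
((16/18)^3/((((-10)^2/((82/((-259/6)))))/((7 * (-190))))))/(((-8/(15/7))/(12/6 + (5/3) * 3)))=-99712/2997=-33.27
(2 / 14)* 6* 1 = 0.86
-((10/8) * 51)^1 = -255/4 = -63.75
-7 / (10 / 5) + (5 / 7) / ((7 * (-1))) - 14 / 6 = -1745 / 294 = -5.94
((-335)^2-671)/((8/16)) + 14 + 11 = 223133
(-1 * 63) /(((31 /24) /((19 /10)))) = -92.67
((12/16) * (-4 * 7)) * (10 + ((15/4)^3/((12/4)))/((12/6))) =-50505/128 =-394.57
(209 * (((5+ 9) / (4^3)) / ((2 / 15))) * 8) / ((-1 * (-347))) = 21945 / 2776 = 7.91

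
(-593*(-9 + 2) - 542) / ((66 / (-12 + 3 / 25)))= -32481 / 50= -649.62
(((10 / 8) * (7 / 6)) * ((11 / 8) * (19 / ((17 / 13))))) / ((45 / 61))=1160159 / 29376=39.49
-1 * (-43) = 43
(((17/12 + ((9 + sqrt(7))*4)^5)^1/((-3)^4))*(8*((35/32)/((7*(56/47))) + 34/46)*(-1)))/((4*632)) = -7457.94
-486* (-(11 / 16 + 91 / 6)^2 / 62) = 15636267 / 7936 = 1970.30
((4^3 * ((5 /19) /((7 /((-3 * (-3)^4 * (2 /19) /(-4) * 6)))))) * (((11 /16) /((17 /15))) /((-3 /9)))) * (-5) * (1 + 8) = 324769500 /42959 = 7559.99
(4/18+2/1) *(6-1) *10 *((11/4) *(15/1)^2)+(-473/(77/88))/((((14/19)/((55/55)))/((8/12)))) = 10034354/147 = 68260.91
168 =168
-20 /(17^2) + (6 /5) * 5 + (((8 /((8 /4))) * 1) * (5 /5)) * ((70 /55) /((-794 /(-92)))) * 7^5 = 9920.02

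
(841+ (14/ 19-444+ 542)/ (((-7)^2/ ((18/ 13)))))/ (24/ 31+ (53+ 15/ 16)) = 723620848/ 46919873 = 15.42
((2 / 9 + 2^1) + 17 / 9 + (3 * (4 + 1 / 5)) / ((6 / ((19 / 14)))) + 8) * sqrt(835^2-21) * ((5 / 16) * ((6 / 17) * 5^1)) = 13465 * sqrt(174301) / 816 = 6889.16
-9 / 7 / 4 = -9 / 28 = -0.32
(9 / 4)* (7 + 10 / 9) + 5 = 23.25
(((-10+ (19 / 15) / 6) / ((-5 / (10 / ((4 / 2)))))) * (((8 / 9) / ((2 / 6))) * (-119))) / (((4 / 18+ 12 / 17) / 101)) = -360017126 / 1065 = -338044.25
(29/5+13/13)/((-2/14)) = -47.60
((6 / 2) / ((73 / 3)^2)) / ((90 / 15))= 9 / 10658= 0.00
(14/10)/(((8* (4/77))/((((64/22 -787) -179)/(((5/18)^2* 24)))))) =-7007931/4000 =-1751.98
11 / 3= 3.67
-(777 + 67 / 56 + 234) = -56683 / 56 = -1012.20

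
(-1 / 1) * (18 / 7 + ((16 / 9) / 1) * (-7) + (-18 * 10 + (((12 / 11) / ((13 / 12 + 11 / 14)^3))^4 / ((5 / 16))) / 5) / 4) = 54.87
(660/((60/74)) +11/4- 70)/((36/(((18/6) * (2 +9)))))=32857/48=684.52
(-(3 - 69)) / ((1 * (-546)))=-11 / 91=-0.12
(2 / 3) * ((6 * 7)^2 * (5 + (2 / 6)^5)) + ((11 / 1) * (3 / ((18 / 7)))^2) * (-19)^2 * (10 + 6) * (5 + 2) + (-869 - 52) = 49435979 / 81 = 610320.73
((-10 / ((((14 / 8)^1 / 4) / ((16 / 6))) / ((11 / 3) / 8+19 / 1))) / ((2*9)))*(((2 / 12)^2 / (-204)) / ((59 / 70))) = 23350 / 2193561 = 0.01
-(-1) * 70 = 70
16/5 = 3.20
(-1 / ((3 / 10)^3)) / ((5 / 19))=-3800 / 27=-140.74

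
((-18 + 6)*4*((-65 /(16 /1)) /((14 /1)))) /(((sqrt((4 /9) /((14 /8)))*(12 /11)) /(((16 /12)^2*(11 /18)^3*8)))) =951665*sqrt(7) /30618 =82.23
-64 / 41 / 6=-0.26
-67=-67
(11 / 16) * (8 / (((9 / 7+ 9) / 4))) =77 / 36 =2.14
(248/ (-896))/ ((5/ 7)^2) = -217/ 400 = -0.54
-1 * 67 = -67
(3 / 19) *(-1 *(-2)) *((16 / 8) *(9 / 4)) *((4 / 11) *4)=432 / 209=2.07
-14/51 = -0.27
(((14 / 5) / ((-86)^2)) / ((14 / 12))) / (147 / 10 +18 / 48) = 8 / 371649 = 0.00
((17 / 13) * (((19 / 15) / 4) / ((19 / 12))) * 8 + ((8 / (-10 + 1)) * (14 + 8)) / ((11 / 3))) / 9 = -632 / 1755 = -0.36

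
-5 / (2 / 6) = -15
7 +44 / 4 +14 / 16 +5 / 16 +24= 691 / 16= 43.19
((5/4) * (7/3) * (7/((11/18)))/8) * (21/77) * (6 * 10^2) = 165375/242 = 683.37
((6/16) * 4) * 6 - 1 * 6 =3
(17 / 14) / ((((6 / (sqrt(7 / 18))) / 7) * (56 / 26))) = 221 * sqrt(14) / 2016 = 0.41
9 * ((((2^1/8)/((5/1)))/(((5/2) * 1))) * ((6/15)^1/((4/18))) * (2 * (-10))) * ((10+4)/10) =-1134/125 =-9.07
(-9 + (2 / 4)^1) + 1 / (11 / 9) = -169 / 22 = -7.68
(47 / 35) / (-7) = -47 / 245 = -0.19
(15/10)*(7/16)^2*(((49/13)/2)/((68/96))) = 21609/28288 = 0.76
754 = 754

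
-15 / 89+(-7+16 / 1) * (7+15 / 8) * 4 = 56841 / 178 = 319.33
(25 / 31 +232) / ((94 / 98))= 353633 / 1457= 242.71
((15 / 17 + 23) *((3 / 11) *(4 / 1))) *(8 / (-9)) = -12992 / 561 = -23.16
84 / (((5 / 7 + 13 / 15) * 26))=2205 / 1079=2.04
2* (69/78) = 23/13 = 1.77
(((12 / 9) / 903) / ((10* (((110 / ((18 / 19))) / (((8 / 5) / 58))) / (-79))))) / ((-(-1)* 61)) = -632 / 13910752625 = -0.00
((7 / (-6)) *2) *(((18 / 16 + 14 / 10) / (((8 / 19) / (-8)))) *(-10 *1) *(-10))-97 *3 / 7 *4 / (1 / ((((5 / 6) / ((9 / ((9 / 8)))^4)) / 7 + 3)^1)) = 3219885649 / 301056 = 10695.30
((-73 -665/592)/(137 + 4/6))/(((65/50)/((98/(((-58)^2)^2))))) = -4607505/1284603359936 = -0.00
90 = 90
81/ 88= 0.92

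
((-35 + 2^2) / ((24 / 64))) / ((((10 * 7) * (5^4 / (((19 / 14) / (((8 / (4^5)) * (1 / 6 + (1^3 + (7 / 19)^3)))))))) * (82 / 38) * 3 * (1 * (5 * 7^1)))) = -39300643328 / 33006959671875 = -0.00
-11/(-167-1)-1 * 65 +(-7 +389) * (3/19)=-14743/3192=-4.62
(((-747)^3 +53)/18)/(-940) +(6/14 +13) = 24648.93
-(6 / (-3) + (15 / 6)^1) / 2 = -0.25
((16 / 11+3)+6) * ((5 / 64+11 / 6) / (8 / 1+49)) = 42205 / 120384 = 0.35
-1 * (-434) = 434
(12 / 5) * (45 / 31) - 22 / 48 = 2251 / 744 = 3.03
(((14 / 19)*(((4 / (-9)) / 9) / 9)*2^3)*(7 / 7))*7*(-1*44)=137984 / 13851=9.96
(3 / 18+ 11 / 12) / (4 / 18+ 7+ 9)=39 / 584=0.07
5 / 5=1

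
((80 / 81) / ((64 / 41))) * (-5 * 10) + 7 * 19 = 16421 / 162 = 101.36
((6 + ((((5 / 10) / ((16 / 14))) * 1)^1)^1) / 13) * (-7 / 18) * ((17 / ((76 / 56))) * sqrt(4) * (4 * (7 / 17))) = -35329 / 4446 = -7.95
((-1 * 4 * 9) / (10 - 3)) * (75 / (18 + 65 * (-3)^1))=900 / 413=2.18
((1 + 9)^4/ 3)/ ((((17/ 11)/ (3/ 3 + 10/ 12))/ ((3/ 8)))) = 75625/ 51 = 1482.84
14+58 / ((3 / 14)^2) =11494 / 9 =1277.11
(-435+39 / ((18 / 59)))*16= -14744 / 3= -4914.67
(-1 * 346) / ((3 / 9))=-1038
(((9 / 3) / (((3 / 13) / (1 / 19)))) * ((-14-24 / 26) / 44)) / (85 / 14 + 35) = -679 / 120175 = -0.01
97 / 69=1.41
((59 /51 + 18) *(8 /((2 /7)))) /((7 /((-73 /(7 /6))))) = -570568 /119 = -4794.69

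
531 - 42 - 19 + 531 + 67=1068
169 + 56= 225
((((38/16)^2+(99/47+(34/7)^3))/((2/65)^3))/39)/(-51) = -2666384001125/1262854656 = -2111.39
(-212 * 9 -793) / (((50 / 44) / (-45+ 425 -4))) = -22342672 / 25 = -893706.88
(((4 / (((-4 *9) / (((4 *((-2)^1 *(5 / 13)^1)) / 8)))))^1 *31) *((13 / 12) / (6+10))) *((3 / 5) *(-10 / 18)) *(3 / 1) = -155 / 1728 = -0.09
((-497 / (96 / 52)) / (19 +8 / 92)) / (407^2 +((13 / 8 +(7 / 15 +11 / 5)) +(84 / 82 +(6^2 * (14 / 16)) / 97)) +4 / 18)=-136383261 / 1601819015891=-0.00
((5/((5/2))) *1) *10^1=20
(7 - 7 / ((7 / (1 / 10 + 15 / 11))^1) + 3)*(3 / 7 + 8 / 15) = 31613 / 3850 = 8.21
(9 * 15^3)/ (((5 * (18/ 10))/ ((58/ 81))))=7250/ 3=2416.67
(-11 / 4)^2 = 121 / 16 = 7.56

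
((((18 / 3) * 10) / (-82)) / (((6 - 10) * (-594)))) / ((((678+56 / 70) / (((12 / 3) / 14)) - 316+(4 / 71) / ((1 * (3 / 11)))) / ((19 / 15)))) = -6745 / 35620274052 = -0.00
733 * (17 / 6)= 2076.83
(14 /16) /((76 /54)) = 189 /304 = 0.62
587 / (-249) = -2.36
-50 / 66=-25 / 33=-0.76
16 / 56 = 2 / 7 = 0.29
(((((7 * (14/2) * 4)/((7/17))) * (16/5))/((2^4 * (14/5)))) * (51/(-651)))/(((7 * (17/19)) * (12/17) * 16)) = -5491/145824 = -0.04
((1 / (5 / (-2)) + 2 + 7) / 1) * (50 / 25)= 86 / 5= 17.20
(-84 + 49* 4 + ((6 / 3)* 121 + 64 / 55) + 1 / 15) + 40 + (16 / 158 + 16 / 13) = 396.56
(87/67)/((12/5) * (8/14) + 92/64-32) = -16240/365083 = -0.04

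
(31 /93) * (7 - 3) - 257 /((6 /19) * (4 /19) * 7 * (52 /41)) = -3792209 /8736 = -434.09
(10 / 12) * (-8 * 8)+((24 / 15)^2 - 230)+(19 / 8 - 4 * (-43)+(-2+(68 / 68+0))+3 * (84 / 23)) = -1330897 / 13800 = -96.44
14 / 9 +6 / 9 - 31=-259 / 9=-28.78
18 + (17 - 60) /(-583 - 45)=11347 /628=18.07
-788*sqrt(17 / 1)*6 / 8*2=-1182*sqrt(17)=-4873.51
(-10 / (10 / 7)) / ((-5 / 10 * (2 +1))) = 14 / 3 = 4.67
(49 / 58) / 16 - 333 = -308975 / 928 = -332.95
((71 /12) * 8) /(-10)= -71 /15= -4.73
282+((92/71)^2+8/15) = 21490718/75615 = 284.21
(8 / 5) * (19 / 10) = 76 / 25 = 3.04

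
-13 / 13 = -1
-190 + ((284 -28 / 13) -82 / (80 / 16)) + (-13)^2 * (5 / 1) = 59829 / 65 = 920.45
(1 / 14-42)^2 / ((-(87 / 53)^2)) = -967894321 / 1483524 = -652.43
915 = 915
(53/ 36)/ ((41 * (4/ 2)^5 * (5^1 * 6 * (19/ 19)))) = 53/ 1416960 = 0.00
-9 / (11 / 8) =-72 / 11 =-6.55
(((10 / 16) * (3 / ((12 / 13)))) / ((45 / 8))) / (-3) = -13 / 108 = -0.12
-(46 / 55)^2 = -2116 / 3025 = -0.70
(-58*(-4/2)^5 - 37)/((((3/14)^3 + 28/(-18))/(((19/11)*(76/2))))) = -32433701328/419903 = -77240.94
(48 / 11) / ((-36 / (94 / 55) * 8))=-47 / 1815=-0.03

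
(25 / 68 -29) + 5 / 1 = -1607 / 68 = -23.63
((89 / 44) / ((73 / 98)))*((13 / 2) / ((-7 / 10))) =-40495 / 1606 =-25.21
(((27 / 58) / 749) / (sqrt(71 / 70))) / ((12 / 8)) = 9 * sqrt(4970) / 1542191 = 0.00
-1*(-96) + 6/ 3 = 98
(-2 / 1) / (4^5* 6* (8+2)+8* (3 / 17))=-17 / 522252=-0.00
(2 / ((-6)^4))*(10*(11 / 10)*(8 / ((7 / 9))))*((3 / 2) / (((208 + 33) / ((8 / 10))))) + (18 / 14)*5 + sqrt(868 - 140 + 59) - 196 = -4797083 / 25305 + sqrt(787) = -161.52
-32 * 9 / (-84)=24 / 7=3.43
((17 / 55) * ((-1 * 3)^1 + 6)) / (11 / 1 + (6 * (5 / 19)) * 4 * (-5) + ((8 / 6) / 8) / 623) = -0.05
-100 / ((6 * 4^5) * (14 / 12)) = -25 / 1792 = -0.01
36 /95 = 0.38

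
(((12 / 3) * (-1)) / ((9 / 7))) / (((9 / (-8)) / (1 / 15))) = 0.18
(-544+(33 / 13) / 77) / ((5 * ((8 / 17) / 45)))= -7573653 / 728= -10403.37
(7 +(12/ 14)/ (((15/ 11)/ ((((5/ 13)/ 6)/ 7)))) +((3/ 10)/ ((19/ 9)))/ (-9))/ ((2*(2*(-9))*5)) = -2537987/ 65356200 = -0.04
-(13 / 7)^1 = -13 / 7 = -1.86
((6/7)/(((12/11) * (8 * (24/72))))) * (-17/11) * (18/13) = -0.63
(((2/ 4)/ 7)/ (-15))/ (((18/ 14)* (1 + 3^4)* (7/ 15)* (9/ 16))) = -4/ 23247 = -0.00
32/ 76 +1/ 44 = 371/ 836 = 0.44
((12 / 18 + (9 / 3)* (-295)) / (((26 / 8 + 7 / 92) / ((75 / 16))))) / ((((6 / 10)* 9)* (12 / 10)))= -38136875 / 198288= -192.33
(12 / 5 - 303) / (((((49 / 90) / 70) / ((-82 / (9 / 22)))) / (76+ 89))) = 8947659600 / 7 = 1278237085.71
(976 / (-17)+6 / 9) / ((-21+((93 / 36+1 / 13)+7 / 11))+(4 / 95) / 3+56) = -157259960 / 106171851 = -1.48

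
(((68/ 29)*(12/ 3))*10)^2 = 7398400/ 841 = 8797.15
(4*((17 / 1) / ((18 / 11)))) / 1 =374 / 9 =41.56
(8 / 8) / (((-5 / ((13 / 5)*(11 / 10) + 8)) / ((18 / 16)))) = -4887 / 2000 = -2.44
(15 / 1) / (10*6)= 1 / 4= 0.25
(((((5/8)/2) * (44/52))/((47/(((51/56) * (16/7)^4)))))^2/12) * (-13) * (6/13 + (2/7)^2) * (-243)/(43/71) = 1026041975547494400/222191456704074403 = 4.62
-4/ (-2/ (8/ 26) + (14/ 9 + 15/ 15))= 1.01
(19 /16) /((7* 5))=19 /560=0.03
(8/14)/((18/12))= 8/21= 0.38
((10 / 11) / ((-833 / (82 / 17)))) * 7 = -820 / 22253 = -0.04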